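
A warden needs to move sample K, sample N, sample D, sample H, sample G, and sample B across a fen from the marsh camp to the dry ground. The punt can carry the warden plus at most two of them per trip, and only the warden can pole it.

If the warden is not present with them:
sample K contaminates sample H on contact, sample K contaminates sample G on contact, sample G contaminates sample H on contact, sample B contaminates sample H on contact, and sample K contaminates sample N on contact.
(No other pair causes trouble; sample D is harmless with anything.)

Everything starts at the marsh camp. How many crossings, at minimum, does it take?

9

Counting alone: the warden can take at most 2 across per trip to the dry ground, so moving all 6 needs at least 3 loaded trips out, with a return between consecutive ones — at least 5 crossings.
The safety rule pushes this higher. Following every safe sequence of crossings, the most of the 6 that can be at the dry ground as the punt arrives there on crossings 5, 7 is 4, 5 respectively — never all 6.
So no plan with fewer than 9 crossings exists, and this one achieves 9:
1. Warden goes to the dry ground with sample H and sample K.  [the marsh camp: sample B, sample D, sample G, sample N | the dry ground: sample H, sample K]
2. Warden goes back to the marsh camp with sample K.  [the marsh camp: sample B, sample D, sample G, sample K, sample N | the dry ground: sample H]
3. Warden goes to the dry ground with sample K and sample N.  [the marsh camp: sample B, sample D, sample G | the dry ground: sample H, sample K, sample N]
4. Warden goes back to the marsh camp with sample K.  [the marsh camp: sample B, sample D, sample G, sample K | the dry ground: sample H, sample N]
5. Warden goes to the dry ground with sample D and sample K.  [the marsh camp: sample B, sample G | the dry ground: sample D, sample H, sample K, sample N]
6. Warden goes back to the marsh camp with sample K.  [the marsh camp: sample B, sample G, sample K | the dry ground: sample D, sample H, sample N]
7. Warden goes to the dry ground with sample B and sample G.  [the marsh camp: sample K | the dry ground: sample B, sample D, sample G, sample H, sample N]
8. Warden goes back to the marsh camp with sample H.  [the marsh camp: sample H, sample K | the dry ground: sample B, sample D, sample G, sample N]
9. Warden goes to the dry ground with sample H and sample K.  [the marsh camp: — | the dry ground: sample B, sample D, sample G, sample H, sample K, sample N]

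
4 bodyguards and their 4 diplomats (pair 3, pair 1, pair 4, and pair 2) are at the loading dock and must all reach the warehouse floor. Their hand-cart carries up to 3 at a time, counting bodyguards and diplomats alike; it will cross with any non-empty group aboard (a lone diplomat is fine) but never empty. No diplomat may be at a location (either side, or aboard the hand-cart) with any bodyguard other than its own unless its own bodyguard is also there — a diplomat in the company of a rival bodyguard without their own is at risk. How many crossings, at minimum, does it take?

Counting alone: each trip to the warehouse floor takes at most 3 across and each return brings at least 1 back, so after t trips out (and t−1 returns) at most 3t − (t−1) of the 8 are across; that first reaches 8 at t = 4, so at least 7 crossings are needed.
The safety rule pushes this higher. Following every safe sequence of crossings, the most of the 8 that can be at the warehouse floor as the hand-cart arrives there on crossing 7 is 7 — never all 8.
So no plan with fewer than 9 crossings exists, and this one achieves 9:
1. bodyguard 3 and diplomat 3 cross → the warehouse floor.
2. bodyguard 3 crosses ← the loading dock.
3. bodyguard 1, bodyguard 3, and diplomat 1 cross → the warehouse floor.
4. bodyguard 3 and diplomat 3 cross ← the loading dock.
5. bodyguard 2, bodyguard 3, and bodyguard 4 cross → the warehouse floor.
6. diplomat 1 crosses ← the loading dock.
7. diplomat 1 and diplomat 3 cross → the warehouse floor.
8. diplomat 3 crosses ← the loading dock.
9. diplomat 2, diplomat 3, and diplomat 4 cross → the warehouse floor.

9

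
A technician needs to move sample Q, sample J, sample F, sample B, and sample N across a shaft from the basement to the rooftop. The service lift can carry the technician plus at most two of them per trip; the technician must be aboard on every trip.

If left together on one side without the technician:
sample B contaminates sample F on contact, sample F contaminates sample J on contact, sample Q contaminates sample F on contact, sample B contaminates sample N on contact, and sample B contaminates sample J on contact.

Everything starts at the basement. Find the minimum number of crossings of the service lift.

7

Counting alone: the technician can take at most 2 across per trip to the rooftop, so moving all 5 needs at least 3 loaded trips out, with a return between consecutive ones — at least 5 crossings.
The safety rule pushes this higher. Following every safe sequence of crossings, the most of the 5 that can be at the rooftop as the service lift arrives there on crossing 5 is 4 — never all 5.
So no plan with fewer than 7 crossings exists, and this one achieves 7:
1. Technician goes to the rooftop with sample B and sample F.  [the basement: sample J, sample N, sample Q | the rooftop: sample B, sample F]
2. Technician goes back to the basement with sample F.  [the basement: sample F, sample J, sample N, sample Q | the rooftop: sample B]
3. Technician goes to the rooftop with sample J and sample Q.  [the basement: sample F, sample N | the rooftop: sample B, sample J, sample Q]
4. Technician goes back to the basement with sample J.  [the basement: sample F, sample J, sample N | the rooftop: sample B, sample Q]
5. Technician goes to the rooftop with sample J and sample N.  [the basement: sample F | the rooftop: sample B, sample J, sample N, sample Q]
6. Technician goes back to the basement with sample B.  [the basement: sample B, sample F | the rooftop: sample J, sample N, sample Q]
7. Technician goes to the rooftop with sample B and sample F.  [the basement: — | the rooftop: sample B, sample F, sample J, sample N, sample Q]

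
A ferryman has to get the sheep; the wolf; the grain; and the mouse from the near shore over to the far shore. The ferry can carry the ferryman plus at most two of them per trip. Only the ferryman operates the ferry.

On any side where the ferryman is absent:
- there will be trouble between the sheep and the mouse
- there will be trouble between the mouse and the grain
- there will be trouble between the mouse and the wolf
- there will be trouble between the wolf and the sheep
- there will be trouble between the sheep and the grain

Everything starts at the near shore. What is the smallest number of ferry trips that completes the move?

5

Counting alone: the ferryman can take at most 2 across per trip to the far shore, so moving all 4 needs at least 2 loaded trips out, with a return between consecutive ones — at least 3 crossings.
The safety rule pushes this higher. Following every safe sequence of crossings, the most of the 4 that can be at the far shore as the ferry arrives there on crossing 3 is 3 — never all 4.
So no plan with fewer than 5 crossings exists, and this one achieves 5:
1. Ferryman goes to the far shore with the mouse and the sheep.  [the near shore: the grain, the wolf | the far shore: the mouse, the sheep]
2. Ferryman goes back to the near shore with the sheep.  [the near shore: the grain, the sheep, the wolf | the far shore: the mouse]
3. Ferryman goes to the far shore with the grain and the wolf.  [the near shore: the sheep | the far shore: the grain, the mouse, the wolf]
4. Ferryman goes back to the near shore with the mouse.  [the near shore: the mouse, the sheep | the far shore: the grain, the wolf]
5. Ferryman goes to the far shore with the mouse and the sheep.  [the near shore: — | the far shore: the grain, the mouse, the sheep, the wolf]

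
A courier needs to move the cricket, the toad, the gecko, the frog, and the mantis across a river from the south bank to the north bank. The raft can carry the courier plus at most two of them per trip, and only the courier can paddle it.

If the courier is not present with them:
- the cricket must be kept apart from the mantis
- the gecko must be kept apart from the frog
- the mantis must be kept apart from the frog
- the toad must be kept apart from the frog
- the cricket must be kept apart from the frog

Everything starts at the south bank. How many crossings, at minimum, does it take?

7

Counting alone: the courier can take at most 2 across per trip to the north bank, so moving all 5 needs at least 3 loaded trips out, with a return between consecutive ones — at least 5 crossings.
The safety rule pushes this higher. Following every safe sequence of crossings, the most of the 5 that can be at the north bank as the raft arrives there on crossing 5 is 4 — never all 5.
So no plan with fewer than 7 crossings exists, and this one achieves 7:
1. Courier goes to the north bank with the cricket and the frog.
2. Courier goes back to the south bank with the cricket.
3. Courier goes to the north bank with the cricket and the toad.
4. Courier goes back to the south bank with the frog.
5. Courier goes to the north bank with the frog and the gecko.
6. Courier goes back to the south bank with the frog.
7. Courier goes to the north bank with the frog and the mantis.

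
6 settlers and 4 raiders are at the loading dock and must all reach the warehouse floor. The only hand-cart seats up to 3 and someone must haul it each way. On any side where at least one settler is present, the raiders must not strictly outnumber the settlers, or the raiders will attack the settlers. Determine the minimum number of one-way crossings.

Counting alone: each trip to the warehouse floor takes at most 3 across and each return brings at least 1 back, so after t trips out (and t−1 returns) at most 3t − (t−1) of the 10 are across; that first reaches 10 at t = 5, so at least 9 crossings are needed.
The plan below uses exactly 9 crossings, so it is optimal:
1. 2 raiders → the warehouse floor.  (the loading dock: 6S 2R; the warehouse floor: 0S 2R)
2. 1 raider ← the loading dock.  (the loading dock: 6S 3R; the warehouse floor: 0S 1R)
3. 3 raiders → the warehouse floor.  (the loading dock: 6S 0R; the warehouse floor: 0S 4R)
4. 1 raider ← the loading dock.  (the loading dock: 6S 1R; the warehouse floor: 0S 3R)
5. 3 settlers → the warehouse floor.  (the loading dock: 3S 1R; the warehouse floor: 3S 3R)
6. 1 raider ← the loading dock.  (the loading dock: 3S 2R; the warehouse floor: 3S 2R)
7. 1 settler and 2 raiders → the warehouse floor.  (the loading dock: 2S 0R; the warehouse floor: 4S 4R)
8. 1 raider ← the loading dock.  (the loading dock: 2S 1R; the warehouse floor: 4S 3R)
9. 2 settlers and 1 raider → the warehouse floor.  (the loading dock: 0S 0R; the warehouse floor: 6S 4R)

9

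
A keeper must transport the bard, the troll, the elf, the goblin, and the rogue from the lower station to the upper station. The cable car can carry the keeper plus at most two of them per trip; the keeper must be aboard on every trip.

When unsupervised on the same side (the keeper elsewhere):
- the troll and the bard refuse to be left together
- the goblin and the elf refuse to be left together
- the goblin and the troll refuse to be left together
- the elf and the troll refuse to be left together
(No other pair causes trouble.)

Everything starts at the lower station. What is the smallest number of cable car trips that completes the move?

7

Counting alone: the keeper can take at most 2 across per trip to the upper station, so moving all 5 needs at least 3 loaded trips out, with a return between consecutive ones — at least 5 crossings.
The safety rule pushes this higher. Following every safe sequence of crossings, the most of the 5 that can be at the upper station as the cable car arrives there on crossing 5 is 4 — never all 5.
So no plan with fewer than 7 crossings exists, and this one achieves 7:
1. Keeper goes to the upper station with the elf and the troll.  [the lower station: the bard, the goblin, the rogue | the upper station: the elf, the troll]
2. Keeper goes back to the lower station with the troll.  [the lower station: the bard, the goblin, the rogue, the troll | the upper station: the elf]
3. Keeper goes to the upper station with the bard and the troll.  [the lower station: the goblin, the rogue | the upper station: the bard, the elf, the troll]
4. Keeper goes back to the lower station with the troll.  [the lower station: the goblin, the rogue, the troll | the upper station: the bard, the elf]
5. Keeper goes to the upper station with the rogue and the troll.  [the lower station: the goblin | the upper station: the bard, the elf, the rogue, the troll]
6. Keeper goes back to the lower station with the troll.  [the lower station: the goblin, the troll | the upper station: the bard, the elf, the rogue]
7. Keeper goes to the upper station with the goblin and the troll.  [the lower station: — | the upper station: the bard, the elf, the goblin, the rogue, the troll]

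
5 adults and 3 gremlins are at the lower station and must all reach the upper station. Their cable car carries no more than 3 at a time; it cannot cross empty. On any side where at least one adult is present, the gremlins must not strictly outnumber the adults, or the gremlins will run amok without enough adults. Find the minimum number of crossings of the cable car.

Counting alone: each trip to the upper station takes at most 3 across and each return brings at least 1 back, so after t trips out (and t−1 returns) at most 3t − (t−1) of the 8 are across; that first reaches 8 at t = 4, so at least 7 crossings are needed.
The plan below uses exactly 7 crossings, so it is optimal:
1. 2 gremlins → the upper station.  (the lower station: 5A 1G; the upper station: 0A 2G)
2. 1 gremlin ← the lower station.  (the lower station: 5A 2G; the upper station: 0A 1G)
3. 2 adults and 1 gremlin → the upper station.  (the lower station: 3A 1G; the upper station: 2A 2G)
4. 1 gremlin ← the lower station.  (the lower station: 3A 2G; the upper station: 2A 1G)
5. 1 adult and 2 gremlins → the upper station.  (the lower station: 2A 0G; the upper station: 3A 3G)
6. 1 gremlin ← the lower station.  (the lower station: 2A 1G; the upper station: 3A 2G)
7. 2 adults and 1 gremlin → the upper station.  (the lower station: 0A 0G; the upper station: 5A 3G)

7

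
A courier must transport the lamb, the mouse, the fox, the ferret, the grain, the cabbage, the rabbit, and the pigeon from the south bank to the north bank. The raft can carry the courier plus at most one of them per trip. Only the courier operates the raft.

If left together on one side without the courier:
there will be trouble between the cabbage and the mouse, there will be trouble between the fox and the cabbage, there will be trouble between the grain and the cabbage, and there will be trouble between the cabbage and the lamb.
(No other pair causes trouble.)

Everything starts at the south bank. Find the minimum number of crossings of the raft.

impossible

Following every safe sequence of crossings from the start, the most of the 8 that can be at the north bank as the raft arrives there on crossings 1, 3, 5, 7, 9 is 1, 2, 3, 4, 5 respectively; the best ever achieved is 5 of 8.
From crossing 11 on, no configuration arises that was not already reachable earlier: only 88 distinct safe configurations (who is on which side, and where the raft is) can ever be reached, none of them has everyone across, and every continuation just revisits them. So no valid plan exists.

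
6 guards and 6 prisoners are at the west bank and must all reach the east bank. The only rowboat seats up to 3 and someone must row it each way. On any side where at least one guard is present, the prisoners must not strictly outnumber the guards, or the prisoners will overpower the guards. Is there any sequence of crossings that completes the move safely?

Following every safe sequence of crossings from the start, the most of the 12 that can be at the east bank as the rowboat arrives there on crossings 1, 3, 5 is 3, 5, 6 respectively; the best ever achieved is 6 of 12.
From crossing 7 on, no configuration arises that was not already reachable earlier: only 17 distinct safe configurations (who is on which side, and where the rowboat is) can ever be reached, none of them has everyone across, and every continuation just revisits them. They are: 0 guards + 0 prisoners across (rowboat back at the start); 0 guards + 1 prisoner across (rowboat there); 0 guards + 1 prisoner across (rowboat back at the start); 0 guards + 2 prisoners across (rowboat there); 0 guards + 2 prisoners across (rowboat back at the start); 0 guards + 3 prisoners across (rowboat there); 0 guards + 3 prisoners across (rowboat back at the start); 0 guards + 4 prisoners across (rowboat there); 0 guards + 4 prisoners across (rowboat back at the start); 0 guards + 5 prisoners across (rowboat there); 0 guards + 5 prisoners across (rowboat back at the start); 0 guards + 6 prisoners across (rowboat there); 1 guard + 1 prisoner across (rowboat there); 1 guard + 1 prisoner across (rowboat back at the start); 2 guards + 2 prisoners across (rowboat there); 2 guards + 2 prisoners across (rowboat back at the start); 3 guards + 3 prisoners across (rowboat there). So no valid plan exists.

No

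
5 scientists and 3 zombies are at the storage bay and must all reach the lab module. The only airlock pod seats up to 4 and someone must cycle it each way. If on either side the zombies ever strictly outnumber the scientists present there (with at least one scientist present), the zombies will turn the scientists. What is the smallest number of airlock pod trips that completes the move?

Counting alone: each trip to the lab module takes at most 4 across and each return brings at least 1 back, so after t trips out (and t−1 returns) at most 4t − (t−1) of the 8 are across; that first reaches 8 at t = 3, so at least 5 crossings are needed.
The plan below uses exactly 5 crossings, so it is optimal:
1. 2 zombies → the lab module.  (the storage bay: 5S 1Z; the lab module: 0S 2Z)
2. 1 zombie ← the storage bay.  (the storage bay: 5S 2Z; the lab module: 0S 1Z)
3. 3 scientists and 1 zombie → the lab module.  (the storage bay: 2S 1Z; the lab module: 3S 2Z)
4. 1 zombie ← the storage bay.  (the storage bay: 2S 2Z; the lab module: 3S 1Z)
5. 2 scientists and 2 zombies → the lab module.  (the storage bay: 0S 0Z; the lab module: 5S 3Z)

5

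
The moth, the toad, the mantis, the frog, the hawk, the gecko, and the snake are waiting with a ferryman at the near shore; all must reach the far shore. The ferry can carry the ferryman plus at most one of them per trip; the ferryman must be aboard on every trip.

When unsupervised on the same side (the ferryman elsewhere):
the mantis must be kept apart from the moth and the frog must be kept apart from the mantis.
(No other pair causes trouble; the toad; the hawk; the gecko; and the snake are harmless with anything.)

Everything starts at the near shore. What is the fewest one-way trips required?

Counting alone: the ferryman can take at most 1 across per trip to the far shore, so moving all 7 needs at least 7 loaded trips out, with a return between consecutive ones — at least 13 crossings.
The safety rule pushes this higher. Following every safe sequence of crossings, the most of the 7 that can be at the far shore as the ferry arrives there on crossing 13 is 6 — never all 7.
So no plan with fewer than 15 crossings exists, and this one achieves 15:
1. Ferryman goes to the far shore with the mantis.  [the near shore: the frog, the gecko, the hawk, the moth, the snake, the toad | the far shore: the mantis]
2. Ferryman goes back to the near shore alone.  [the near shore: the frog, the gecko, the hawk, the moth, the snake, the toad | the far shore: the mantis]
3. Ferryman goes to the far shore with the moth.  [the near shore: the frog, the gecko, the hawk, the snake, the toad | the far shore: the mantis, the moth]
4. Ferryman goes back to the near shore with the mantis.  [the near shore: the frog, the gecko, the hawk, the mantis, the snake, the toad | the far shore: the moth]
5. Ferryman goes to the far shore with the frog.  [the near shore: the gecko, the hawk, the mantis, the snake, the toad | the far shore: the frog, the moth]
6. Ferryman goes back to the near shore alone.  [the near shore: the gecko, the hawk, the mantis, the snake, the toad | the far shore: the frog, the moth]
7. Ferryman goes to the far shore with the toad.  [the near shore: the gecko, the hawk, the mantis, the snake | the far shore: the frog, the moth, the toad]
8. Ferryman goes back to the near shore alone.  [the near shore: the gecko, the hawk, the mantis, the snake | the far shore: the frog, the moth, the toad]
9. Ferryman goes to the far shore with the hawk.  [the near shore: the gecko, the mantis, the snake | the far shore: the frog, the hawk, the moth, the toad]
10. Ferryman goes back to the near shore alone.  [the near shore: the gecko, the mantis, the snake | the far shore: the frog, the hawk, the moth, the toad]
11. Ferryman goes to the far shore with the gecko.  [the near shore: the mantis, the snake | the far shore: the frog, the gecko, the hawk, the moth, the toad]
12. Ferryman goes back to the near shore alone.  [the near shore: the mantis, the snake | the far shore: the frog, the gecko, the hawk, the moth, the toad]
13. Ferryman goes to the far shore with the snake.  [the near shore: the mantis | the far shore: the frog, the gecko, the hawk, the moth, the snake, the toad]
14. Ferryman goes back to the near shore alone.  [the near shore: the mantis | the far shore: the frog, the gecko, the hawk, the moth, the snake, the toad]
15. Ferryman goes to the far shore with the mantis.  [the near shore: — | the far shore: the frog, the gecko, the hawk, the mantis, the moth, the snake, the toad]

15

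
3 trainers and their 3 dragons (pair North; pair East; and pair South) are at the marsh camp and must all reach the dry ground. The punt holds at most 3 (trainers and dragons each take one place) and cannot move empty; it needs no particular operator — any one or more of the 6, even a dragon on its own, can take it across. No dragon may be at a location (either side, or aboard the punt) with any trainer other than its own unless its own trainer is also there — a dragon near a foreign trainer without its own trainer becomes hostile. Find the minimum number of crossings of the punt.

5

Counting alone: each trip to the dry ground takes at most 3 across and each return brings at least 1 back, so after t trips out (and t−1 returns) at most 3t − (t−1) of the 6 are across; that first reaches 6 at t = 3, so at least 5 crossings are needed.
The plan below uses exactly 5 crossings, so it is optimal:
1. dragon North and trainer North cross → the dry ground.
2. trainer North crosses ← the marsh camp.
3. trainer East, trainer North, and trainer South cross → the dry ground.
4. dragon North crosses ← the marsh camp.
5. dragon East, dragon North, and dragon South cross → the dry ground.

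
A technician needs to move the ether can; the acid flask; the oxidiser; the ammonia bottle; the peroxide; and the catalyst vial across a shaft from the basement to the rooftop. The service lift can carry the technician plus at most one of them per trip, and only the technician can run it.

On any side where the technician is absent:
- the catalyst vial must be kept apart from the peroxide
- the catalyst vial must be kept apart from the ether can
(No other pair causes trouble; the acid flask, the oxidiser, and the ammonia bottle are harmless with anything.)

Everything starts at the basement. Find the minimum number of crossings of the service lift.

Counting alone: the technician can take at most 1 across per trip to the rooftop, so moving all 6 needs at least 6 loaded trips out, with a return between consecutive ones — at least 11 crossings.
The safety rule pushes this higher. Following every safe sequence of crossings, the most of the 6 that can be at the rooftop as the service lift arrives there on crossing 11 is 5 — never all 6.
So no plan with fewer than 13 crossings exists, and this one achieves 13:
1. Technician goes to the rooftop with the catalyst vial.  [the basement: the acid flask, the ammonia bottle, the ether can, the oxidiser, the peroxide | the rooftop: the catalyst vial]
2. Technician goes back to the basement alone.  [the basement: the acid flask, the ammonia bottle, the ether can, the oxidiser, the peroxide | the rooftop: the catalyst vial]
3. Technician goes to the rooftop with the ether can.  [the basement: the acid flask, the ammonia bottle, the oxidiser, the peroxide | the rooftop: the catalyst vial, the ether can]
4. Technician goes back to the basement with the catalyst vial.  [the basement: the acid flask, the ammonia bottle, the catalyst vial, the oxidiser, the peroxide | the rooftop: the ether can]
5. Technician goes to the rooftop with the peroxide.  [the basement: the acid flask, the ammonia bottle, the catalyst vial, the oxidiser | the rooftop: the ether can, the peroxide]
6. Technician goes back to the basement alone.  [the basement: the acid flask, the ammonia bottle, the catalyst vial, the oxidiser | the rooftop: the ether can, the peroxide]
7. Technician goes to the rooftop with the acid flask.  [the basement: the ammonia bottle, the catalyst vial, the oxidiser | the rooftop: the acid flask, the ether can, the peroxide]
8. Technician goes back to the basement alone.  [the basement: the ammonia bottle, the catalyst vial, the oxidiser | the rooftop: the acid flask, the ether can, the peroxide]
9. Technician goes to the rooftop with the oxidiser.  [the basement: the ammonia bottle, the catalyst vial | the rooftop: the acid flask, the ether can, the oxidiser, the peroxide]
10. Technician goes back to the basement alone.  [the basement: the ammonia bottle, the catalyst vial | the rooftop: the acid flask, the ether can, the oxidiser, the peroxide]
11. Technician goes to the rooftop with the ammonia bottle.  [the basement: the catalyst vial | the rooftop: the acid flask, the ammonia bottle, the ether can, the oxidiser, the peroxide]
12. Technician goes back to the basement alone.  [the basement: the catalyst vial | the rooftop: the acid flask, the ammonia bottle, the ether can, the oxidiser, the peroxide]
13. Technician goes to the rooftop with the catalyst vial.  [the basement: — | the rooftop: the acid flask, the ammonia bottle, the catalyst vial, the ether can, the oxidiser, the peroxide]

13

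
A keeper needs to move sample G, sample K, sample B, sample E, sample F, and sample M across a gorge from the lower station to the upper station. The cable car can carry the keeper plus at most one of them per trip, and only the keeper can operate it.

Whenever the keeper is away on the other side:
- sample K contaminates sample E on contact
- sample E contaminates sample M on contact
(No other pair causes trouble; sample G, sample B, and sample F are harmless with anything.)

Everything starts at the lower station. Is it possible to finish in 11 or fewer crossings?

Counting alone: the keeper can take at most 1 across per trip to the upper station, so moving all 6 needs at least 6 loaded trips out, with a return between consecutive ones — at least 11 crossings.
The safety rule pushes this higher. Following every safe sequence of crossings, the most of the 6 that can be at the upper station as the cable car arrives there on crossing 11 is 5 — never all 6.
So the move cannot be finished within 11 crossings. (The shortest complete plan takes 13:)
1. Keeper goes to the upper station with sample E.  [the lower station: sample B, sample F, sample G, sample K, sample M | the upper station: sample E]
2. Keeper goes back to the lower station alone.  [the lower station: sample B, sample F, sample G, sample K, sample M | the upper station: sample E]
3. Keeper goes to the upper station with sample G.  [the lower station: sample B, sample F, sample K, sample M | the upper station: sample E, sample G]
4. Keeper goes back to the lower station alone.  [the lower station: sample B, sample F, sample K, sample M | the upper station: sample E, sample G]
5. Keeper goes to the upper station with sample K.  [the lower station: sample B, sample F, sample M | the upper station: sample E, sample G, sample K]
6. Keeper goes back to the lower station with sample E.  [the lower station: sample B, sample E, sample F, sample M | the upper station: sample G, sample K]
7. Keeper goes to the upper station with sample M.  [the lower station: sample B, sample E, sample F | the upper station: sample G, sample K, sample M]
8. Keeper goes back to the lower station alone.  [the lower station: sample B, sample E, sample F | the upper station: sample G, sample K, sample M]
9. Keeper goes to the upper station with sample B.  [the lower station: sample E, sample F | the upper station: sample B, sample G, sample K, sample M]
10. Keeper goes back to the lower station alone.  [the lower station: sample E, sample F | the upper station: sample B, sample G, sample K, sample M]
11. Keeper goes to the upper station with sample F.  [the lower station: sample E | the upper station: sample B, sample F, sample G, sample K, sample M]
12. Keeper goes back to the lower station alone.  [the lower station: sample E | the upper station: sample B, sample F, sample G, sample K, sample M]
13. Keeper goes to the upper station with sample E.  [the lower station: — | the upper station: sample B, sample E, sample F, sample G, sample K, sample M]

No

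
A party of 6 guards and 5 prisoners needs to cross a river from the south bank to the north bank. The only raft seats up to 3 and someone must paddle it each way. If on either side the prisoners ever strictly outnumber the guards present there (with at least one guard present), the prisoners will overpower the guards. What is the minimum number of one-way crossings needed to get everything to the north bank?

9

Counting alone: each trip to the north bank takes at most 3 across and each return brings at least 1 back, so after t trips out (and t−1 returns) at most 3t − (t−1) of the 11 are across; that first reaches 11 at t = 5, so at least 9 crossings are needed.
The plan below uses exactly 9 crossings, so it is optimal:
1. 3 prisoners → the north bank.  (the south bank: 6G 2P; the north bank: 0G 3P)
2. 1 prisoner ← the south bank.  (the south bank: 6G 3P; the north bank: 0G 2P)
3. 3 guards → the north bank.  (the south bank: 3G 3P; the north bank: 3G 2P)
4. 1 guard ← the south bank.  (the south bank: 4G 3P; the north bank: 2G 2P)
5. 2 guards and 1 prisoner → the north bank.  (the south bank: 2G 2P; the north bank: 4G 3P)
6. 1 guard ← the south bank.  (the south bank: 3G 2P; the north bank: 3G 3P)
7. 2 guards and 1 prisoner → the north bank.  (the south bank: 1G 1P; the north bank: 5G 4P)
8. 1 guard ← the south bank.  (the south bank: 2G 1P; the north bank: 4G 4P)
9. 2 guards and 1 prisoner → the north bank.  (the south bank: 0G 0P; the north bank: 6G 5P)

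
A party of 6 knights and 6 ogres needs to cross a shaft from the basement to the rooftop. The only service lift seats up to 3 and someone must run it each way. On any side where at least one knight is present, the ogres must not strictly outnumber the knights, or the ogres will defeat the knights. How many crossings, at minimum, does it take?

Following every safe sequence of crossings from the start, the most of the 12 that can be at the rooftop as the service lift arrives there on crossings 1, 3, 5 is 3, 5, 6 respectively; the best ever achieved is 6 of 12.
From crossing 7 on, no configuration arises that was not already reachable earlier: only 17 distinct safe configurations (who is on which side, and where the service lift is) can ever be reached, none of them has everyone across, and every continuation just revisits them. They are: 0 knights + 0 ogres across (service lift back at the start); 0 knights + 1 ogre across (service lift there); 0 knights + 1 ogre across (service lift back at the start); 0 knights + 2 ogres across (service lift there); 0 knights + 2 ogres across (service lift back at the start); 0 knights + 3 ogres across (service lift there); 0 knights + 3 ogres across (service lift back at the start); 0 knights + 4 ogres across (service lift there); 0 knights + 4 ogres across (service lift back at the start); 0 knights + 5 ogres across (service lift there); 0 knights + 5 ogres across (service lift back at the start); 0 knights + 6 ogres across (service lift there); 1 knight + 1 ogre across (service lift there); 1 knight + 1 ogre across (service lift back at the start); 2 knights + 2 ogres across (service lift there); 2 knights + 2 ogres across (service lift back at the start); 3 knights + 3 ogres across (service lift there). So no valid plan exists.

impossible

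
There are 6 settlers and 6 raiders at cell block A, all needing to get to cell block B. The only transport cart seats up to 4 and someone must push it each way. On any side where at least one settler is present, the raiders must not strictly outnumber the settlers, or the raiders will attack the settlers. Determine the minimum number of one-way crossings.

Counting alone: each trip to cell block B takes at most 4 across and each return brings at least 1 back, so after t trips out (and t−1 returns) at most 4t − (t−1) of the 12 are across; that first reaches 12 at t = 4, so at least 7 crossings are needed.
The safety rule pushes this higher. Following every safe sequence of crossings, the most of the 12 that can be at cell block B as the transport cart arrives there on crossing 7 is 11 — never all 12.
So no plan with fewer than 9 crossings exists, and this one achieves 9:
1. 2 raiders → cell block B.  (cell block A: 6S 4R; cell block B: 0S 2R)
2. 1 raider ← cell block A.  (cell block A: 6S 5R; cell block B: 0S 1R)
3. 4 raiders → cell block B.  (cell block A: 6S 1R; cell block B: 0S 5R)
4. 1 raider ← cell block A.  (cell block A: 6S 2R; cell block B: 0S 4R)
5. 4 settlers → cell block B.  (cell block A: 2S 2R; cell block B: 4S 4R)
6. 1 settler and 1 raider ← cell block A.  (cell block A: 3S 3R; cell block B: 3S 3R)
7. 2 settlers and 2 raiders → cell block B.  (cell block A: 1S 1R; cell block B: 5S 5R)
8. 1 settler and 1 raider ← cell block A.  (cell block A: 2S 2R; cell block B: 4S 4R)
9. 2 settlers and 2 raiders → cell block B.  (cell block A: 0S 0R; cell block B: 6S 6R)

9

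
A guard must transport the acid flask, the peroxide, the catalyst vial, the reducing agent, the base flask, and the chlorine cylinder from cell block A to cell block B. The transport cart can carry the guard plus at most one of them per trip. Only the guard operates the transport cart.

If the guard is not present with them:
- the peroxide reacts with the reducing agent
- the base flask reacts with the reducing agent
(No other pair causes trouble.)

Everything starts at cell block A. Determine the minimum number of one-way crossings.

13

Counting alone: the guard can take at most 1 across per trip to cell block B, so moving all 6 needs at least 6 loaded trips out, with a return between consecutive ones — at least 11 crossings.
The safety rule pushes this higher. Following every safe sequence of crossings, the most of the 6 that can be at cell block B as the transport cart arrives there on crossing 11 is 5 — never all 6.
So no plan with fewer than 13 crossings exists, and this one achieves 13:
1. Guard goes to cell block B with the reducing agent.  [cell block A: the acid flask, the base flask, the catalyst vial, the chlorine cylinder, the peroxide | cell block B: the reducing agent]
2. Guard goes back to cell block A alone.  [cell block A: the acid flask, the base flask, the catalyst vial, the chlorine cylinder, the peroxide | cell block B: the reducing agent]
3. Guard goes to cell block B with the acid flask.  [cell block A: the base flask, the catalyst vial, the chlorine cylinder, the peroxide | cell block B: the acid flask, the reducing agent]
4. Guard goes back to cell block A alone.  [cell block A: the base flask, the catalyst vial, the chlorine cylinder, the peroxide | cell block B: the acid flask, the reducing agent]
5. Guard goes to cell block B with the peroxide.  [cell block A: the base flask, the catalyst vial, the chlorine cylinder | cell block B: the acid flask, the peroxide, the reducing agent]
6. Guard goes back to cell block A with the reducing agent.  [cell block A: the base flask, the catalyst vial, the chlorine cylinder, the reducing agent | cell block B: the acid flask, the peroxide]
7. Guard goes to cell block B with the base flask.  [cell block A: the catalyst vial, the chlorine cylinder, the reducing agent | cell block B: the acid flask, the base flask, the peroxide]
8. Guard goes back to cell block A alone.  [cell block A: the catalyst vial, the chlorine cylinder, the reducing agent | cell block B: the acid flask, the base flask, the peroxide]
9. Guard goes to cell block B with the catalyst vial.  [cell block A: the chlorine cylinder, the reducing agent | cell block B: the acid flask, the base flask, the catalyst vial, the peroxide]
10. Guard goes back to cell block A alone.  [cell block A: the chlorine cylinder, the reducing agent | cell block B: the acid flask, the base flask, the catalyst vial, the peroxide]
11. Guard goes to cell block B with the chlorine cylinder.  [cell block A: the reducing agent | cell block B: the acid flask, the base flask, the catalyst vial, the chlorine cylinder, the peroxide]
12. Guard goes back to cell block A alone.  [cell block A: the reducing agent | cell block B: the acid flask, the base flask, the catalyst vial, the chlorine cylinder, the peroxide]
13. Guard goes to cell block B with the reducing agent.  [cell block A: — | cell block B: the acid flask, the base flask, the catalyst vial, the chlorine cylinder, the peroxide, the reducing agent]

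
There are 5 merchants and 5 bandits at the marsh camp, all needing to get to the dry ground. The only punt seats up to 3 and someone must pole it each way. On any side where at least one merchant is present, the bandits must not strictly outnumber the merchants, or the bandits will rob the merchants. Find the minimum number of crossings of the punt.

11

Counting alone: each trip to the dry ground takes at most 3 across and each return brings at least 1 back, so after t trips out (and t−1 returns) at most 3t − (t−1) of the 10 are across; that first reaches 10 at t = 5, so at least 9 crossings are needed.
The safety rule pushes this higher. Following every safe sequence of crossings, the most of the 10 that can be at the dry ground as the punt arrives there on crossing 9 is 9 — never all 10.
So no plan with fewer than 11 crossings exists, and this one achieves 11:
1. 2 bandits → the dry ground.  (the marsh camp: 5M 3B; the dry ground: 0M 2B)
2. 1 bandit ← the marsh camp.  (the marsh camp: 5M 4B; the dry ground: 0M 1B)
3. 3 bandits → the dry ground.  (the marsh camp: 5M 1B; the dry ground: 0M 4B)
4. 1 bandit ← the marsh camp.  (the marsh camp: 5M 2B; the dry ground: 0M 3B)
5. 3 merchants → the dry ground.  (the marsh camp: 2M 2B; the dry ground: 3M 3B)
6. 1 merchant and 1 bandit ← the marsh camp.  (the marsh camp: 3M 3B; the dry ground: 2M 2B)
7. 3 merchants → the dry ground.  (the marsh camp: 0M 3B; the dry ground: 5M 2B)
8. 1 bandit ← the marsh camp.  (the marsh camp: 0M 4B; the dry ground: 5M 1B)
9. 2 bandits → the dry ground.  (the marsh camp: 0M 2B; the dry ground: 5M 3B)
10. 1 bandit ← the marsh camp.  (the marsh camp: 0M 3B; the dry ground: 5M 2B)
11. 3 bandits → the dry ground.  (the marsh camp: 0M 0B; the dry ground: 5M 5B)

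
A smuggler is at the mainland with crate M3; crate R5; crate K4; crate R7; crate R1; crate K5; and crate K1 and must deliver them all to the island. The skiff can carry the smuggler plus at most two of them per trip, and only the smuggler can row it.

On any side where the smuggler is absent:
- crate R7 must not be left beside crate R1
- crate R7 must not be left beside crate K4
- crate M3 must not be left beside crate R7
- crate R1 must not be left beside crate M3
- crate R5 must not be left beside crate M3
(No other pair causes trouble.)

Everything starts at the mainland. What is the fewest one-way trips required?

11

Counting alone: the smuggler can take at most 2 across per trip to the island, so moving all 7 needs at least 4 loaded trips out, with a return between consecutive ones — at least 7 crossings.
The safety rule pushes this higher. Following every safe sequence of crossings, the most of the 7 that can be at the island as the skiff arrives there on crossings 7, 9 is 5, 6 respectively — never all 7.
So no plan with fewer than 11 crossings exists, and this one achieves 11:
1. Smuggler goes to the island with crate M3 and crate R7.
2. Smuggler goes back to the mainland with crate M3.
3. Smuggler goes to the island with crate M3 and crate R5.
4. Smuggler goes back to the mainland with crate M3.
5. Smuggler goes to the island with crate K5 and crate M3.
6. Smuggler goes back to the mainland with crate M3.
7. Smuggler goes to the island with crate K1 and crate M3.
8. Smuggler goes back to the mainland with crate M3.
9. Smuggler goes to the island with crate K4 and crate R1.
10. Smuggler goes back to the mainland with crate R7.
11. Smuggler goes to the island with crate M3 and crate R7.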